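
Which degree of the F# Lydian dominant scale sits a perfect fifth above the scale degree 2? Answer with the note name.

D#

The scale is F# G# A# B# C# D# E.
The scale degree 2 is G#; a perfect fifth above that is D# — scale degree 6.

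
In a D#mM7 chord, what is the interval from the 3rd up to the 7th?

The chord tones of D#mM7 (D# minor-major seventh) are D#, F#, A#, C##.
So we need the interval from F# up to C##.
5 letter names make it a fifth; at 8 semitones (a half step wider than perfect) the quality is augmented.

augmented fifth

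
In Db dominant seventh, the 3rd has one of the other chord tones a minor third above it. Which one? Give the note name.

Ab

The chord tones of Db7 are Db, F, Ab, Cb.
The 3rd is F. A minor third above F is Ab.
Ab is the chord's 5th.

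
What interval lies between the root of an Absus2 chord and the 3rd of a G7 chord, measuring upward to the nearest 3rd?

augmented second

Absus2 has Ab as its root, and G7 has B as its 3rd.
From Ab to B: 3 semitones over a second = augmented.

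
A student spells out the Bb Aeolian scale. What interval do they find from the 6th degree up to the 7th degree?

Spelling the Bb Aeolian scale: Bb C Db Eb F Gb Ab.
That puts Gb below Ab.
Counting 2 letters and 2 half steps from Gb gives a major second.

major 2nd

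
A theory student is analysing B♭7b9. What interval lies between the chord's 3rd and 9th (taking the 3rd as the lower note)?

d7

B♭7b9 is spelled B♭ D F A♭ C♭.
So we need the interval from D up to C♭.
D up to C♭ is 9 semitones, a whole step narrower than a major seventh, so the interval is diminished.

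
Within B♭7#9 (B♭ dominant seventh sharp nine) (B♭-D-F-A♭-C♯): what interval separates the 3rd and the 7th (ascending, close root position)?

3rd = D; 7th = A♭.
From D to A♭: 6 semitones over a fifth = diminished.
That tritone between 3rd and 7th is what gives the dominant seventh its pull toward resolution.

diminished fifth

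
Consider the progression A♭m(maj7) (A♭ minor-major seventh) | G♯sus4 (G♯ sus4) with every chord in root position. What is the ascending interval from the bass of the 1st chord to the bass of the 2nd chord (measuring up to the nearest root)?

The roots are A♭ and G♯.
A♭ up to G♯ is 12 semitones, a half step wider than a major seventh, so the interval is augmented.

A7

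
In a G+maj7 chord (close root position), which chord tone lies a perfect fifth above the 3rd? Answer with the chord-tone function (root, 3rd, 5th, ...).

G+maj7 (G augmented major seventh) is spelled G B D♯ F♯.
The 3rd is B. A perfect fifth above B is F♯.
F♯ is the chord's 7th.

7th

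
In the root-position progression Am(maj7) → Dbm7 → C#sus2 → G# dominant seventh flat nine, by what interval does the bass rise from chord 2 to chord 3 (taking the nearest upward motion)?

The roots are Db and C#.
From Db to C#: 12 semitones over a seventh = augmented.

augmented seventh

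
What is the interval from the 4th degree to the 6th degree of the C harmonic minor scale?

minor third

The scale runs C D E♭ F G A♭ B.
So we need the interval from F up to A♭.
3 letter names make it a third; at 3 semitones (a half step narrower than major) the quality is minor.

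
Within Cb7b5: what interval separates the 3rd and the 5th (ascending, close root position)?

diminished third

Cb7b5 (Cb dominant seventh flat five): Cb, Eb, Gbb, Bbb.
The 3rd is Eb and the 5th is Gbb.
From Eb to Gbb: 2 semitones over a third = diminished.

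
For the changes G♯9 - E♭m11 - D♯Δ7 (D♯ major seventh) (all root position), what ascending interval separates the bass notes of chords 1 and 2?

The roots are G♯ and E♭.
From G♯ to E♭: 7 semitones over a sixth = diminished.

d6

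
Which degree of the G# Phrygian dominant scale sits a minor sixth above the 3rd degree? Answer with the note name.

The scale is G# A B# C# D# E F#.
The 3rd degree is B#; a minor sixth above that is G# — scale degree 1.

G#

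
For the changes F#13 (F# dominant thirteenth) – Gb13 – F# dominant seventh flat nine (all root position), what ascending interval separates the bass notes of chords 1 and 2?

The roots are F# and Gb.
F# up to Gb is 0 semitones, a whole step narrower than a major second, so the interval is diminished.

diminished 2nd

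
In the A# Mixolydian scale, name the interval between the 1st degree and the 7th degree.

minor seventh

A# mixolydian: A# B# C## D# E# F## G#.
1st degree = A#; scale degree 7 = G#.
From A# to G#: 10 semitones over a seventh = minor.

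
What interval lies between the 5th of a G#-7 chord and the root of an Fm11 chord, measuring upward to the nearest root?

The 5th of G#-7 is D#; the root of Fm11 is F.
3 letter names make it a third; at 2 semitones (a whole step narrower than major) the quality is diminished.

diminished 3rd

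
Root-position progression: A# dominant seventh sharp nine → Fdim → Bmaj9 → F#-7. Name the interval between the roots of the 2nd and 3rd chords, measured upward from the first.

augmented fourth

The roots are F and B.
From F to B: 6 semitones over a fourth = augmented.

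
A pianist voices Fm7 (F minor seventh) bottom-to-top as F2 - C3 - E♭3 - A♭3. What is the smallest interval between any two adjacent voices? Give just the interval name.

minor third

Adjacent intervals: F2→C3 = perfect fifth; C3→E♭3 = minor third; E♭3→A♭3 = perfect fourth.
The smallest is C3 to E♭3, a minor third (3 semitones).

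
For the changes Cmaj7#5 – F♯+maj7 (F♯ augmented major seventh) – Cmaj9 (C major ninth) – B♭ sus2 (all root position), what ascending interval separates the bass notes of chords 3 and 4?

The roots are C and B♭.
From C to B♭: 10 semitones over a seventh = minor.

minor seventh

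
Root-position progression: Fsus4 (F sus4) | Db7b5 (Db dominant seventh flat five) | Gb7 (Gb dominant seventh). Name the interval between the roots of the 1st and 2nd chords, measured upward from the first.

The roots are F and Db.
From F to Db: 8 semitones over a sixth = minor.

minor sixth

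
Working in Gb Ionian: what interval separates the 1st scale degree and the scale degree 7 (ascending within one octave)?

major 7th

The scale runs Gb Ab Bb Cb Db Eb F.
So we need the interval from Gb up to F.
From Gb to F is 11 semitones, exactly the major seventh.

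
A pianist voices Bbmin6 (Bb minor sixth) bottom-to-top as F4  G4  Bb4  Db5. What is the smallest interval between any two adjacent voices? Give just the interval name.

M2

Adjacent intervals: F4→G4 = major second; G4→Bb4 = minor third; Bb4→Db5 = minor third.
The smallest is F4 to G4, a major second (2 semitones).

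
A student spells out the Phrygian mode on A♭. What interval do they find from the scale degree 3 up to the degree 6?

perfect fourth

A♭ phrygian: A♭ B𝄫 C♭ D♭ E♭ F♭ G♭.
So we need the interval from C♭ up to F♭.
From C♭ to F♭ is 5 semitones, exactly the perfect fourth.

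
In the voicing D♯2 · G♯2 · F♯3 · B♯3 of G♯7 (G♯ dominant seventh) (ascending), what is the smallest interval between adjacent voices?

perfect 4th

Adjacent intervals: D♯2→G♯2 = perfect fourth; G♯2→F♯3 = minor seventh; F♯3→B♯3 = augmented fourth.
The smallest is D♯2 to G♯2, a perfect fourth (5 semitones).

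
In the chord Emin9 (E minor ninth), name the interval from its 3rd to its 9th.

M7

Spelling the chord: E-G-B-D-F#.
The 3rd is G and the 9th is F#.
From G to F# is 11 semitones, exactly the major seventh.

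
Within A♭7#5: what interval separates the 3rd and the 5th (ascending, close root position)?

major third

A♭+7: A♭–C–E–G♭.
3rd = C; 5th = E.
Counting 3 letters and 4 half steps from C gives a major third.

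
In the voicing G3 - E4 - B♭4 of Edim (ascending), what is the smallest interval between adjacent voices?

diminished fifth

Adjacent intervals: G3→E4 = major sixth; E4→B♭4 = diminished fifth.
The smallest is E4 to B♭4, a diminished fifth (6 semitones).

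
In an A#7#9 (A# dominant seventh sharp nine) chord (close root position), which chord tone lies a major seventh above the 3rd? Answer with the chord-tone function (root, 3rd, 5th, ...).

A#7#9: A#–C##–E#–G#–B##.
The 3rd is C##. A major seventh above C## is B##.
B## is the chord's 9th.

9th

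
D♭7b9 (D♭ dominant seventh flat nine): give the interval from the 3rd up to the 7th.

D♭ dominant seventh flat nine: D♭ F A♭ C♭ E𝄫.
So we need the interval from F up to C♭.
From F to C♭: 6 semitones over a fifth = diminished.

diminished fifth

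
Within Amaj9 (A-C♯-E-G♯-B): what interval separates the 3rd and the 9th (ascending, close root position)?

minor seventh

That puts C♯ below B.
C♯ up to B is 10 semitones, a half step narrower than a major seventh, so the interval is minor.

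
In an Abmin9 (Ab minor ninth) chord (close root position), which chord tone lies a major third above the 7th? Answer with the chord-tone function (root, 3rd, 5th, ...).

Spelling the chord: Ab, Cb, Eb, Gb, Bb.
The 7th is Gb. A major third above Gb is Bb.
Bb is the chord's 9th.

9th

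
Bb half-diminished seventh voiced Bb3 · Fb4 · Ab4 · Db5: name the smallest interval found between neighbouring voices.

Adjacent intervals: Bb3→Fb4 = diminished fifth; Fb4→Ab4 = major third; Ab4→Db5 = perfect fourth.
The smallest is Fb4 to Ab4, a major third (4 semitones).

major 3rd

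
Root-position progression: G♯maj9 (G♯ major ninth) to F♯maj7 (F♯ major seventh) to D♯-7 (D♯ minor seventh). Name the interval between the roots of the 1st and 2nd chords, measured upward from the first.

minor seventh

The roots are G♯ and F♯.
From G♯ to F♯: 10 semitones over a seventh = minor.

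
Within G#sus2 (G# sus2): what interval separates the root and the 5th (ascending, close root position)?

G# sus2: G#–A#–D#.
So we need the interval from G# up to D#.
From G# to D# is 7 semitones, exactly the perfect fifth.

perfect fifth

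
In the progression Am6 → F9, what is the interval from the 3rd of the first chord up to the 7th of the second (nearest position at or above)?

Am6 has C as its 3rd, and F9 has Eb as its 7th.
C up to Eb is 3 semitones, a half step narrower than a major third, so the interval is minor.

minor 3rd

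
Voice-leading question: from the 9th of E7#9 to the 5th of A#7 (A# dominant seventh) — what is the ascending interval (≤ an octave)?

minor seventh

E7#9 has F## as its 9th, and A#7 (A# dominant seventh) has E# as its 5th.
7 letter names make it a seventh; at 10 semitones (a half step narrower than major) the quality is minor.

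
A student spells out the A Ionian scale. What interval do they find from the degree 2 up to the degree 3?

Spelling the A Ionian scale: A B C♯ D E F♯ G♯.
That puts B below C♯.
From B to C♯ is 2 semitones, exactly the major second.

major second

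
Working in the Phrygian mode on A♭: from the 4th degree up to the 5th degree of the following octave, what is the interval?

Spelling the Phrygian mode on A♭: A♭ B𝄫 C♭ D♭ E♭ F♭ G♭.
So we need the interval from D♭ up to E♭.
D♭ up to E♭ spans 9 letter names and 14 semitones — a major ninth.

major ninth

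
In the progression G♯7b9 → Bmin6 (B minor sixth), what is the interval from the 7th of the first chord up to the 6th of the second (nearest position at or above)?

G♯7b9 has F♯ as its 7th, and Bmin6 (B minor sixth) has G♯ as its 6th.
From F♯ to G♯ is 2 semitones, exactly the major second.

major 2nd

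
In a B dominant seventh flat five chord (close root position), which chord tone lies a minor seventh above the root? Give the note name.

B7b5 (B dominant seventh flat five): B D♯ F A.
The root is B. A minor seventh above B is A.
A is the chord's 7th.

A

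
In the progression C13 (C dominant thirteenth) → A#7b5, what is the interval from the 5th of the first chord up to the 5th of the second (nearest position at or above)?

The 5th of C13 (C dominant thirteenth) is G; the 5th of A#7b5 is E.
G up to E spans 6 letter names and 9 semitones — a major sixth.

major 6th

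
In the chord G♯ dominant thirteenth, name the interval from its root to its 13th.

Spelling the chord: G♯-B♯-D♯-F♯-A♯-E♯.
Root = G♯; 13th = E♯.
From G♯ to E♯ is 21 semitones, exactly the major thirteenth.

major thirteenth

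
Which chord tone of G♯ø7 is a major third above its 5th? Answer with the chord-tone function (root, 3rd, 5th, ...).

7th

G♯ half-diminished seventh: G♯ B D F♯.
The 5th is D. A major third above D is F♯.
F♯ is the chord's 7th.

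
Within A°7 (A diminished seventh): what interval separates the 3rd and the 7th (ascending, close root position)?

A diminished seventh: A-C-Eb-Gb.
So we need the interval from C up to Gb.
From C to Gb: 6 semitones over a fifth = diminished.

diminished fifth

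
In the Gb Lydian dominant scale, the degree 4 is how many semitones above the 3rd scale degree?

2

The scale is Gb Ab Bb C Db Eb Fb.
Bb up to C is a major second — 2 semitones.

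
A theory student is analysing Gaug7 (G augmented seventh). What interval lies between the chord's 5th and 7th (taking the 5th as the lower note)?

diminished 3rd

G+7: G–B–D♯–F.
The 5th is D♯ and the 7th is F.
From D♯ to F: 2 semitones over a third = diminished.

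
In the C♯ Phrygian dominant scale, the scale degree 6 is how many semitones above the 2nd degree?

7

The scale is C♯ D E♯ F♯ G♯ A B.
D up to A is a perfect fifth — 7 semitones.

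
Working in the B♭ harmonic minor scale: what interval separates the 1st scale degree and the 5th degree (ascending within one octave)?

The scale runs B♭ C D♭ E♭ F G♭ A.
So we need the interval from B♭ up to F.
B♭ up to F spans 5 letter names and 7 semitones — a perfect fifth.

P5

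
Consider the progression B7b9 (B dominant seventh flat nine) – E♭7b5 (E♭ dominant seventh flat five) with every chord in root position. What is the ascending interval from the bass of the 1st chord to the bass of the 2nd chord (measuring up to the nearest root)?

diminished fourth

The roots are B and E♭.
4 letter names make it a fourth; at 4 semitones (a half step narrower than perfect) the quality is diminished.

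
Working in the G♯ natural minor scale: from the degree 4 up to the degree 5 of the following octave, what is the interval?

M9

Spelling the G♯ natural minor scale: G♯ A♯ B C♯ D♯ E F♯.
Degree 4 = C♯; degree 5 (up an octave) = D♯.
C♯ up to D♯ spans 9 letter names and 14 semitones — a major ninth.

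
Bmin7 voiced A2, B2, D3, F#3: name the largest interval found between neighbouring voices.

major third

Adjacent intervals: A2→B2 = major second; B2→D3 = minor third; D3→F#3 = major third.
The largest is D3 to F#3, a major third (4 semitones).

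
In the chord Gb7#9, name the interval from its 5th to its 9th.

A5

Gb7#9: Gb Bb Db Fb A.
The 5th is Db and the 9th is A.
From Db to A: 8 semitones over a fifth = augmented.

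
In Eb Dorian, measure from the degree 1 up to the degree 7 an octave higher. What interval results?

minor fourteenth

Spelling Eb Dorian: Eb F Gb Ab Bb C Db.
The degree 1 is Eb and the 7th scale degree (up an octave) is Db.
14 letter names make it a fourteenth; at 22 semitones (a half step narrower than major) the quality is minor.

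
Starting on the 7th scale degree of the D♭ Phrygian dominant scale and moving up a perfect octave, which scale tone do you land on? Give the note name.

The scale is D♭ E𝄫 F G♭ A♭ B𝄫 C♭.
The 7th scale degree is C♭; a perfect octave above that is C♭ — scale degree 7.

Cb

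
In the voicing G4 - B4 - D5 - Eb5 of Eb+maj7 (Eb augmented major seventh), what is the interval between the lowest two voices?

M3

Those voices are G4 and B4.
From G to B is 4 semitones, exactly the major third.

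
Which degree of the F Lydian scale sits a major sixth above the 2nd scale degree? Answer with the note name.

The scale is F G A B C D E.
The 2nd scale degree is G; a major sixth above that is E — scale degree 7.

E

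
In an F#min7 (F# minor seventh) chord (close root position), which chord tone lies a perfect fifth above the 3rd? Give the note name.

E

F#min7 (F# minor seventh): F#–A–C#–E.
The 3rd is A. A perfect fifth above A is E.
E is the chord's 7th.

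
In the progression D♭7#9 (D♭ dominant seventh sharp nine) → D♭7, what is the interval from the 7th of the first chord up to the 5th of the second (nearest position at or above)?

D♭7#9 (D♭ dominant seventh sharp nine) has C♭ as its 7th, and D♭7 has A♭ as its 5th.
C♭ up to A♭ spans 6 letter names and 9 semitones — a major sixth.

major sixth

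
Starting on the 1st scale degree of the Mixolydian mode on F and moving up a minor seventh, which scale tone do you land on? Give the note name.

Eb

The scale is F G A B♭ C D E♭.
The 1st scale degree is F; a minor seventh above that is E♭ — scale degree 7.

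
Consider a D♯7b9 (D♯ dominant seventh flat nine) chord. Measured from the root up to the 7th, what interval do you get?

D♯7b9: D♯-F𝄪-A♯-C♯-E.
So we need the interval from D♯ up to C♯.
From D♯ to C♯: 10 semitones over a seventh = minor.

minor seventh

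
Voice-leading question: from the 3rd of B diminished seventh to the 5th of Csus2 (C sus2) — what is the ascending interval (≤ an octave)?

The 3rd of B diminished seventh is D; the 5th of Csus2 (C sus2) is G.
Counting 4 letters and 5 half steps from D gives a perfect fourth.

perfect 4th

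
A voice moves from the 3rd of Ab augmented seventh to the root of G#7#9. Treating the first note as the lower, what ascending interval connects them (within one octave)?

augmented 5th

Ab augmented seventh has C as its 3rd, and G#7#9 has G# as its root.
C up to G# is 8 semitones, a half step wider than a perfect fifth, so the interval is augmented.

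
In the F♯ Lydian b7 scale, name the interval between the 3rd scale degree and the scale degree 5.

minor third

F♯ lydian dominant: F♯ G♯ A♯ B♯ C♯ D♯ E.
That puts A♯ below C♯.
3 letter names make it a third; at 3 semitones (a half step narrower than major) the quality is minor.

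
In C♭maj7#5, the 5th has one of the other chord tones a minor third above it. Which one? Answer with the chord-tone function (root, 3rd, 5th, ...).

7th

C♭+maj7 (C♭ augmented major seventh) is spelled C♭, E♭, G, B♭.
The 5th is G. A minor third above G is B♭.
B♭ is the chord's 7th.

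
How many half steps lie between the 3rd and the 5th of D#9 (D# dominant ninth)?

3

The chord tones of D#9 are D#, F##, A#, C#, E#.
F## to A# is a minor third: 3 semitones.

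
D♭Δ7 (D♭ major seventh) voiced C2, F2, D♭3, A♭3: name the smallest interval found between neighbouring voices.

perfect fourth

Adjacent intervals: C2→F2 = perfect fourth; F2→D♭3 = minor sixth; D♭3→A♭3 = perfect fifth.
The smallest is C2 to F2, a perfect fourth (5 semitones).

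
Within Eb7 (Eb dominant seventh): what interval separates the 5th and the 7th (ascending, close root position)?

m3

Eb7 is spelled Eb–G–Bb–Db.
5th = Bb; 7th = Db.
Bb up to Db is 3 semitones, a half step narrower than a major third, so the interval is minor.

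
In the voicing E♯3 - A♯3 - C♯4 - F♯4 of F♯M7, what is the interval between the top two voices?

Those voices are C♯4 and F♯4.
From C♯ to F♯ is 5 semitones, exactly the perfect fourth.

perfect fourth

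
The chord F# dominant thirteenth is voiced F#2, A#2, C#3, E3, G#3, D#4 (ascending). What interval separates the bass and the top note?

M13

The outer voices are F#2 and D#4.
F# up to D# spans 13 letter names and 21 semitones — a major thirteenth.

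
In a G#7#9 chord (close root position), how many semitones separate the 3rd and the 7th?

G#7#9 is spelled G# B# D# F# A##.
B# to F# is a diminished fifth: 6 semitones.

6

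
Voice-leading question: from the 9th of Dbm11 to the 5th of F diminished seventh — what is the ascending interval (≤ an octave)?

minor sixth

The 9th of Dbm11 is Eb; the 5th of F diminished seventh is Cb.
Eb up to Cb is 8 semitones, a half step narrower than a major sixth, so the interval is minor.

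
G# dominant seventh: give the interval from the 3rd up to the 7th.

Spelling the chord: G# B# D# F#.
3rd = B#; 7th = F#.
From B# to F#: 6 semitones over a fifth = diminished.

d5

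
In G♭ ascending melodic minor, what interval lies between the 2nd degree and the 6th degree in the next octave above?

perfect 12th

The scale runs G♭ A♭ B𝄫 C♭ D♭ E♭ F.
So we need the interval from A♭ up to E♭.
A♭ up to E♭ spans 12 letter names and 19 semitones — a perfect twelfth.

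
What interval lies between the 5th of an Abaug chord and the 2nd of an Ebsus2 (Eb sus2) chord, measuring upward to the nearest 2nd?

minor 2nd

The 5th of Abaug is E; the 2nd of Ebsus2 (Eb sus2) is F.
From E to F: 1 semitone over a second = minor.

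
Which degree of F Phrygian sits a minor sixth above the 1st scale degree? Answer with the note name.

The scale is F G♭ A♭ B♭ C D♭ E♭.
The 1st scale degree is F; a minor sixth above that is D♭ — scale degree 6.

Db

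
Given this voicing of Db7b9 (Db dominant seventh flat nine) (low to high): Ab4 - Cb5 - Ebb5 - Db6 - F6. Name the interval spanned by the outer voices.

major thirteenth

The outer voices are Ab4 and F6.
Ab up to F spans 13 letter names and 21 semitones — a major thirteenth.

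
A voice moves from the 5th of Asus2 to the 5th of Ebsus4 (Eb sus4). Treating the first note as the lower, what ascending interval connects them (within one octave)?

diminished 5th

The 5th of Asus2 is E; the 5th of Ebsus4 (Eb sus4) is Bb.
E up to Bb is 6 semitones, a half step narrower than a perfect fifth, so the interval is diminished.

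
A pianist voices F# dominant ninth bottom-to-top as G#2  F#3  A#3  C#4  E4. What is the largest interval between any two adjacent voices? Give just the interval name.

minor seventh

Adjacent intervals: G#2→F#3 = minor seventh; F#3→A#3 = major third; A#3→C#4 = minor third; C#4→E4 = minor third.
The largest is G#2 to F#3, a minor seventh (10 semitones).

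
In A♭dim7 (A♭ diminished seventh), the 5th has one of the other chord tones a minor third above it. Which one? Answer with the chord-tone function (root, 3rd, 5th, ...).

7th

The chord tones of A♭dim7 (A♭ diminished seventh) are A♭, C♭, E𝄫, G𝄫.
The 5th is E𝄫. A minor third above E𝄫 is G𝄫.
G𝄫 is the chord's 7th.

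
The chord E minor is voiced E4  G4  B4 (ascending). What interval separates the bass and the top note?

P5

The outer voices are E4 and B4.
From E to B is 7 semitones, exactly the perfect fifth.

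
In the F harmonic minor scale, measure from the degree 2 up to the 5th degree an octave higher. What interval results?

The scale runs F G A♭ B♭ C D♭ E.
So we need the interval from G up to C.
From G to C is 17 semitones, exactly the perfect eleventh.

perfect eleventh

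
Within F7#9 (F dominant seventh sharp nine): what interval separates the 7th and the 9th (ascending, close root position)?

Spelling the chord: F, A, C, Eb, G#.
So we need the interval from Eb up to G#.
Eb up to G# is 5 semitones, a half step wider than a major third, so the interval is augmented.

augmented third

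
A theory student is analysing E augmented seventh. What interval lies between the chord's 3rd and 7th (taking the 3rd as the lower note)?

Spelling the chord: E G# B# D.
So we need the interval from G# up to D.
5 letter names make it a fifth; at 6 semitones (a half step narrower than perfect) the quality is diminished.
That tritone between 3rd and 7th is what gives the dominant seventh its pull toward resolution.

diminished fifth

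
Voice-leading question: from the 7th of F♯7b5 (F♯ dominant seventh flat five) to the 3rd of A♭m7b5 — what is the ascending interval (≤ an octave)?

The 7th of F♯7b5 (F♯ dominant seventh flat five) is E; the 3rd of A♭m7b5 is C♭.
6 letter names make it a sixth; at 7 semitones (a whole step narrower than major) the quality is diminished.

diminished sixth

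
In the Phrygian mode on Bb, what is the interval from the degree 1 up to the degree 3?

minor third

Spelling the Phrygian mode on Bb: Bb Cb Db Eb F Gb Ab.
Degree 1 = Bb; degree 3 = Db.
Bb up to Db is 3 semitones, a half step narrower than a major third, so the interval is minor.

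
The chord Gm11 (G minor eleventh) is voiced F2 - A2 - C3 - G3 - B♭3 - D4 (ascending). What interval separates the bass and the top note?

The outer voices are F2 and D4.
From F to D is 21 semitones, exactly the major thirteenth.

major 13th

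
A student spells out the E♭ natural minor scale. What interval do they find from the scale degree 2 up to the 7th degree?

minor sixth

Spelling the E♭ natural minor scale: E♭ F G♭ A♭ B♭ C♭ D♭.
So we need the interval from F up to D♭.
6 letter names make it a sixth; at 8 semitones (a half step narrower than major) the quality is minor.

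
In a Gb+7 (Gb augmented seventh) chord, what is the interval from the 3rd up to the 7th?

Gb+7 (Gb augmented seventh): Gb Bb D Fb.
So we need the interval from Bb up to Fb.
5 letter names make it a fifth; at 6 semitones (a half step narrower than perfect) the quality is diminished.

diminished fifth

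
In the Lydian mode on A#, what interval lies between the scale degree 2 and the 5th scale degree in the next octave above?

perfect eleventh

The scale runs A# B# C## D## E# F## G##.
Scale degree 2 = B#; 5th degree (up an octave) = E#.
B# up to E# spans 11 letter names and 17 semitones — a perfect eleventh.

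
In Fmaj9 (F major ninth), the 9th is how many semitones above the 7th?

3

Spelling the chord: F-A-C-E-G.
E to G is a minor third: 3 semitones.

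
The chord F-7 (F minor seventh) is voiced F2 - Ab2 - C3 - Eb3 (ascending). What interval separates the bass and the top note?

minor seventh

The outer voices are F2 and Eb3.
7 letter names make it a seventh; at 10 semitones (a half step narrower than major) the quality is minor.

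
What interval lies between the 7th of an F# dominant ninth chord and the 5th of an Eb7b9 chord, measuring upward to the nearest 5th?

The 7th of F# dominant ninth is E; the 5th of Eb7b9 is Bb.
5 letter names make it a fifth; at 6 semitones (a half step narrower than perfect) the quality is diminished.

d5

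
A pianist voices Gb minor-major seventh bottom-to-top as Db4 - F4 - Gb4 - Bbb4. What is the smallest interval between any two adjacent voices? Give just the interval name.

minor second

Adjacent intervals: Db4→F4 = major third; F4→Gb4 = minor second; Gb4→Bbb4 = minor third.
The smallest is F4 to Gb4, a minor second (1 semitone).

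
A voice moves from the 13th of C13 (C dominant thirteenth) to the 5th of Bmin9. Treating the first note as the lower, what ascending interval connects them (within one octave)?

major 6th

The 13th of C13 (C dominant thirteenth) is A; the 5th of Bmin9 is F#.
Counting 6 letters and 9 half steps from A gives a major sixth.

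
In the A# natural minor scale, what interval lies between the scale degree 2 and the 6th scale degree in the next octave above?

A# natural minor: A# B# C# D# E# F# G#.
The scale degree 2 is B# and the scale degree 6 (up an octave) is F#.
From B# to F#: 18 semitones over a twelfth = diminished.

diminished twelfth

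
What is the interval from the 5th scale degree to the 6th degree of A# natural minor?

A# natural minor: A# B# C# D# E# F# G#.
So we need the interval from E# up to F#.
E# up to F# is 1 semitone, a half step narrower than a major second, so the interval is minor.

minor second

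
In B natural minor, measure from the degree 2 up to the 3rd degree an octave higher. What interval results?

minor 9th

B natural minor: B C# D E F# G A.
That puts C# below D.
9 letter names make it a ninth; at 13 semitones (a half step narrower than major) the quality is minor.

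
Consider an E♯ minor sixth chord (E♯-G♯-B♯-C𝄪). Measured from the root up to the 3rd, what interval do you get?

m3

That puts E♯ below G♯.
From E♯ to G♯: 3 semitones over a third = minor.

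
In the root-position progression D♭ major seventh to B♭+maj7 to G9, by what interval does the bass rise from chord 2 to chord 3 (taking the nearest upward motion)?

major sixth

The roots are B♭ and G.
B♭ up to G spans 6 letter names and 9 semitones — a major sixth.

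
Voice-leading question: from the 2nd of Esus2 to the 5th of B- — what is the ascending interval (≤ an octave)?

Esus2 has F♯ as its 2nd, and B- has F♯ as its 5th.
F♯ up to F♯ spans 1 letter names and 0 semitones — a perfect unison.

perfect unison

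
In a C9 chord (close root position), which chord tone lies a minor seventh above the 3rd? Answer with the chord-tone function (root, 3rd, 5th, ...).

9th

The chord tones of C9 are C-E-G-B♭-D.
The 3rd is E. A minor seventh above E is D.
D is the chord's 9th.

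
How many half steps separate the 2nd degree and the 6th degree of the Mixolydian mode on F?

The scale is F G A B♭ C D E♭.
G up to D is a perfect fifth — 7 semitones.

7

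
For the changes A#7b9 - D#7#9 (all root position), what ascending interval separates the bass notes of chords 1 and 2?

perfect fourth

The roots are A# and D#.
From A# to D# is 5 semitones, exactly the perfect fourth.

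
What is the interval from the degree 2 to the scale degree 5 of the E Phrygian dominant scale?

augmented 4th

The scale runs E F G# A B C D.
That puts F below B.
4 letter names make it a fourth; at 6 semitones (a half step wider than perfect) the quality is augmented.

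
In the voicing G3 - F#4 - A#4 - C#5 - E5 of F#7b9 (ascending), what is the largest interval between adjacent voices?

major seventh

Adjacent intervals: G3→F#4 = major seventh; F#4→A#4 = major third; A#4→C#5 = minor third; C#5→E5 = minor third.
The largest is G3 to F#4, a major seventh (11 semitones).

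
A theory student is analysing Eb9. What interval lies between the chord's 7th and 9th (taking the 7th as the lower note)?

Spelling the chord: Eb, G, Bb, Db, F.
So we need the interval from Db up to F.
Counting 3 letters and 4 half steps from Db gives a major third.

major 3rd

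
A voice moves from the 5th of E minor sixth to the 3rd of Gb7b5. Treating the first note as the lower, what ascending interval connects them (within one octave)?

diminished 8th

The 5th of E minor sixth is B; the 3rd of Gb7b5 is Bb.
8 letter names make it an octave; at 11 semitones (a half step narrower than perfect) the quality is diminished.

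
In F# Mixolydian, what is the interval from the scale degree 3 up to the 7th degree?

diminished fifth

F# mixolydian: F# G# A# B C# D# E.
Scale degree 3 = A#; scale degree 7 = E.
5 letter names make it a fifth; at 6 semitones (a half step narrower than perfect) the quality is diminished.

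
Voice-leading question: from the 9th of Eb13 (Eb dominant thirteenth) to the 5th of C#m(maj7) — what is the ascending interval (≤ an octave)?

Eb13 (Eb dominant thirteenth) has F as its 9th, and C#m(maj7) has G# as its 5th.
From F to G#: 3 semitones over a second = augmented.

augmented 2nd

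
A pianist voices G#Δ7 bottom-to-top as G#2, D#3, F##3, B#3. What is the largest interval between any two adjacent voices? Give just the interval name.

perfect 5th

Adjacent intervals: G#2→D#3 = perfect fifth; D#3→F##3 = major third; F##3→B#3 = perfect fourth.
The largest is G#2 to D#3, a perfect fifth (7 semitones).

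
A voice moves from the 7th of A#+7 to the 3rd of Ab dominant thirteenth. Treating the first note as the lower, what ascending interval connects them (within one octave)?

diminished fourth

The 7th of A#+7 is G#; the 3rd of Ab dominant thirteenth is C.
G# up to C is 4 semitones, a half step narrower than a perfect fourth, so the interval is diminished.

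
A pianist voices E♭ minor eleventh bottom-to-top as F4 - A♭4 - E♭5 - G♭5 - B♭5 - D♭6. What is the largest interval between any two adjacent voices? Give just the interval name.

perfect fifth

Adjacent intervals: F4→A♭4 = minor third; A♭4→E♭5 = perfect fifth; E♭5→G♭5 = minor third; G♭5→B♭5 = major third; B♭5→D♭6 = minor third.
The largest is A♭4 to E♭5, a perfect fifth (7 semitones).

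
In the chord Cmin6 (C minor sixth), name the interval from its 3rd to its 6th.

augmented fourth

Cmin6: C Eb G A.
The 3rd is Eb and the 6th is A.
From Eb to A: 6 semitones over a fourth = augmented.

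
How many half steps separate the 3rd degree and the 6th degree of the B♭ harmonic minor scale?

5

The scale is B♭ C D♭ E♭ F G♭ A.
D♭ up to G♭ is a perfect fourth — 5 semitones.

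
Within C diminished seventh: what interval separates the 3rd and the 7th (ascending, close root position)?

diminished fifth

C diminished seventh: C–Eb–Gb–Bbb.
That puts Eb below Bbb.
From Eb to Bbb: 6 semitones over a fifth = diminished.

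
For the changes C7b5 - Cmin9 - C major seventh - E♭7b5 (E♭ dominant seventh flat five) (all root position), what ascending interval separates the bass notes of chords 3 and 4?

m3

The roots are C and E♭.
From C to E♭: 3 semitones over a third = minor.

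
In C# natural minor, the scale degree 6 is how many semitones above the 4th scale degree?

3

The scale is C# D# E F# G# A B.
F# up to A is a minor third — 3 semitones.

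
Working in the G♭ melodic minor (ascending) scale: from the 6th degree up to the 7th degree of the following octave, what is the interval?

major ninth

Spelling the G♭ melodic minor (ascending) scale: G♭ A♭ B𝄫 C♭ D♭ E♭ F.
The 6th degree is E♭ and the scale degree 7 (up an octave) is F.
From E♭ to F is 14 semitones, exactly the major ninth.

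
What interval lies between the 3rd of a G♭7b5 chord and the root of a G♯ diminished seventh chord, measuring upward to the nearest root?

G♭7b5 has B♭ as its 3rd, and G♯ diminished seventh has G♯ as its root.
6 letter names make it a sixth; at 10 semitones (a half step wider than major) the quality is augmented.

augmented sixth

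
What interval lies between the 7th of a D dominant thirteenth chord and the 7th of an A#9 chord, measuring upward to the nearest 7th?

D dominant thirteenth has C as its 7th, and A#9 has G# as its 7th.
From C to G#: 8 semitones over a fifth = augmented.

augmented fifth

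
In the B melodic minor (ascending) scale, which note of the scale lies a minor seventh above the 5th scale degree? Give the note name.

E

The scale is B C♯ D E F♯ G♯ A♯.
The 5th scale degree is F♯; a minor seventh above that is E — scale degree 4.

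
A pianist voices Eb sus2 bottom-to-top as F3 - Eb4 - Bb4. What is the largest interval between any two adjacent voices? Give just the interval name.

Adjacent intervals: F3→Eb4 = minor seventh; Eb4→Bb4 = perfect fifth.
The largest is F3 to Eb4, a minor seventh (10 semitones).

minor seventh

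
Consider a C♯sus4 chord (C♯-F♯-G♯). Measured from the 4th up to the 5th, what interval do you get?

major second

That puts F♯ below G♯.
From F♯ to G♯ is 2 semitones, exactly the major second.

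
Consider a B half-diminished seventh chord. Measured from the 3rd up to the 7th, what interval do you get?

P5

Bø: B-D-F-A.
3rd = D; 7th = A.
D up to A spans 5 letter names and 7 semitones — a perfect fifth.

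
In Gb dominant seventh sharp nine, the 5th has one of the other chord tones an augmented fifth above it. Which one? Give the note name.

Spelling the chord: Gb Bb Db Fb A.
The 5th is Db. An augmented fifth above Db is A.
A is the chord's 9th.

A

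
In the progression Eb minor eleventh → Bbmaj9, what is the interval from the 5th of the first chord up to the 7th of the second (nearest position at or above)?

M7

The 5th of Eb minor eleventh is Bb; the 7th of Bbmaj9 is A.
Counting 7 letters and 11 half steps from Bb gives a major seventh.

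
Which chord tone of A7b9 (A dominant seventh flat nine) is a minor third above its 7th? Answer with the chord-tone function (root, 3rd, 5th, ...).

A dominant seventh flat nine: A, C♯, E, G, B♭.
The 7th is G. A minor third above G is B♭.
B♭ is the chord's 9th.

9th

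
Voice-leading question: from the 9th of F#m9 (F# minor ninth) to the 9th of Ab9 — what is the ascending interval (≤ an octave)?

The 9th of F#m9 (F# minor ninth) is G#; the 9th of Ab9 is Bb.
3 letter names make it a third; at 2 semitones (a whole step narrower than major) the quality is diminished.

diminished third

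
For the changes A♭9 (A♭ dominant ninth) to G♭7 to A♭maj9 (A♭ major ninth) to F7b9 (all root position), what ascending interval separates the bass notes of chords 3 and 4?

The roots are A♭ and F.
A♭ up to F spans 6 letter names and 9 semitones — a major sixth.

major sixth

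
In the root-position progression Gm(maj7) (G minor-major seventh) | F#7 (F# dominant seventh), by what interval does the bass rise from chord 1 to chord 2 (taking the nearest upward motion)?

M7

The roots are G and F#.
G up to F# spans 7 letter names and 11 semitones — a major seventh.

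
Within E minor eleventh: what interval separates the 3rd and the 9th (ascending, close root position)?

M7

Spelling the chord: E, G, B, D, F#, A.
That puts G below F#.
G up to F# spans 7 letter names and 11 semitones — a major seventh.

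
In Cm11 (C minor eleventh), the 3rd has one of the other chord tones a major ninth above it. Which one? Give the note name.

Cm11 (C minor eleventh): C–Eb–G–Bb–D–F.
The 3rd is Eb. A major ninth above Eb is F.
F is the chord's 11th.

F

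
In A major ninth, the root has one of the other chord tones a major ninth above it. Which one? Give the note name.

Amaj9 is spelled A–C♯–E–G♯–B.
The root is A. A major ninth above A is B.
B is the chord's 9th.

B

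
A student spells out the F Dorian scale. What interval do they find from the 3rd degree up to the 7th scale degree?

Spelling the F Dorian scale: F G A♭ B♭ C D E♭.
3rd degree = A♭; scale degree 7 = E♭.
Counting 5 letters and 7 half steps from A♭ gives a perfect fifth.

perfect fifth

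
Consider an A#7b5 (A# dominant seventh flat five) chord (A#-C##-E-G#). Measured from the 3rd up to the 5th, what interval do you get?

So we need the interval from C## up to E.
3 letter names make it a third; at 2 semitones (a whole step narrower than major) the quality is diminished.

diminished 3rd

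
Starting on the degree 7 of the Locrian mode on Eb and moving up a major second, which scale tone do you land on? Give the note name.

The scale is Eb Fb Gb Ab Bbb Cb Db.
The degree 7 is Db; a major second above that is Eb — scale degree 1.

Eb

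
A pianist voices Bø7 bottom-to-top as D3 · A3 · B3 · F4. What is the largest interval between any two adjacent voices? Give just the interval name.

Adjacent intervals: D3→A3 = perfect fifth; A3→B3 = major second; B3→F4 = diminished fifth.
The largest is D3 to A3, a perfect fifth (7 semitones).

P5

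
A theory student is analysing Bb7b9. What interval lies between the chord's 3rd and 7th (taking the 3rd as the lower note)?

d5

The chord tones of Bb7b9 (Bb dominant seventh flat nine) are Bb–D–F–Ab–Cb.
That puts D below Ab.
D up to Ab is 6 semitones, a half step narrower than a perfect fifth, so the interval is diminished.
This 3–7 tritone is the characteristic tension at the heart of the dominant sound.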